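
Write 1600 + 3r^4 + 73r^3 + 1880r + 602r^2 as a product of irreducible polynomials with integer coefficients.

Among the possible rational roots, r = −8 is a root, giving the factor (r + 8) and quotient 3r^3 + 49r^2 + 210r + 200.
Next, r = −4/3 is a root, giving the factor (3r + 4) and quotient r^2 + 15r + 50.
The remaining quadratic factors as (r + 10)(r + 5).

(3r + 4)(r + 10)(r + 5)(r + 8)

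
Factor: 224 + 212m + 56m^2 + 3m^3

(3m + 8)(m + 14)(m + 2)

By the rational root theorem, m = -8/3 is a root, so (3m + 8) divides it; the quotient is m^2 + 16m + 28.
The remaining quadratic factors as (m + 2)(m + 14).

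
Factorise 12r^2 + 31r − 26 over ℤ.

(3r − 2)(4r + 13)

Need a pair with product 12·(−26) = −312 and sum 31: that's −8 and 39.
Split the middle term: 12r^2 − 8r + 39r − 26 = 4r(3r − 2) + 13(3r − 2).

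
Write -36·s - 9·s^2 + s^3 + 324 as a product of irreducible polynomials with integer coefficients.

(s + 6)·(s - 6)·(s - 9)

Trying the rational-root candidates, s = 6 is a root, giving the factor (s - 6) and quotient s^2 - 3·s - 54.
The remaining quadratic factors as (s - 9)(s + 6).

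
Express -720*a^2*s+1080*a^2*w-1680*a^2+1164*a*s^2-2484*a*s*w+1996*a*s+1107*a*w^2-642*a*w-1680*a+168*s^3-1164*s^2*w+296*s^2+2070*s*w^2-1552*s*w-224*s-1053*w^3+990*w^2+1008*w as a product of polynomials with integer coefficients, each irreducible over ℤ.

Group: 8*a*(-90*a*s+135*a*w-210*a-12*s^2+72*s*w-28*s-81*w^2+126*w) + (-14*s+13*w+8)*(-90*a*s+135*a*w-210*a-12*s^2+72*s*w-28*s-81*w^2+126*w); both groups contain (-90*a*s+135*a*w-210*a-12*s^2+72*s*w-28*s-81*w^2+126*w), so (8*a-14*s+13*w+8) is a factor with cofactor -90*a*s+135*a*w-210*a-12*s^2+72*s*w-28*s-81*w^2+126*w.
The cofactor groups again: -90*a*s+135*a*w-210*a-12*s^2+72*s*w-28*s-81*w^2+126*w = -15*a*(6*s-9*w+14) + (-2*s+9*w)*(6*s-9*w+14); both groups contain (6*s-9*w+14), giving -(15*a+2*s-9*w)*(6*s-9*w+14).

-(15*a+2*s-9*w)*(6*s-9*w+14)*(8*a-14*s+13*w+8)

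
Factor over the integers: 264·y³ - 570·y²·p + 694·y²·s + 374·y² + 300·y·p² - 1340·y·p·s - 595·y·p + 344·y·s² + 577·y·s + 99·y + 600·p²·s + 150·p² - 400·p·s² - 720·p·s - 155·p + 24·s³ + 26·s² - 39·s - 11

Group: 2·y·(132·y² - 285·y·p + 83·y·s + 121·y + 150·p² - 100·p·s - 155·p + 6·s² + 5·s - 11) + (4·s + 1)·(132·y² - 285·y·p + 83·y·s + 121·y + 150·p² - 100·p·s - 155·p + 6·s² + 5·s - 11); both groups contain (132·y² - 285·y·p + 83·y·s + 121·y + 150·p² - 100·p·s - 155·p + 6·s² + 5·s - 11), so (2·y + 4·s + 1) is a factor with cofactor 132·y² - 285·y·p + 83·y·s + 121·y + 150·p² - 100·p·s - 155·p + 6·s² + 5·s - 11.
The cofactor groups again: 132·y² - 285·y·p + 83·y·s + 121·y + 150·p² - 100·p·s - 155·p + 6·s² + 5·s - 11 = 11·y·(12·y - 15·p + s - 1) + (-10·p + 6·s + 11)·(12·y - 15·p + s - 1); both groups contain (12·y - 15·p + s - 1), giving (11·y - 10·p + 6·s + 11)·(12·y - 15·p + s - 1).

(11·y - 10·p + 6·s + 11)·(12·y - 15·p + s - 1)·(2·y + 4·s + 1)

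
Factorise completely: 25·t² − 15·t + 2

(5·t − 1)·(5·t − 2)

Need a pair with product 25·2 = 50 and sum −15: that's −10 and −5.
Split the middle term: 25·t² − 10·t − 5·t + 2 = 5·t·(5·t − 2) − (5·t − 2).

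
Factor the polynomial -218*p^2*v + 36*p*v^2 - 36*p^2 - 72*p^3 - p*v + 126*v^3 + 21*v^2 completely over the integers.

-(2*p + 6*v + 1)*(4*p - 3*v)*(9*p + 7*v)

Group: 4*p*(-18*p^2 - 68*p*v - 9*p - 42*v^2 - 7*v) - 3*v*(-18*p^2 - 68*p*v - 9*p - 42*v^2 - 7*v); both groups contain (-18*p^2 - 68*p*v - 9*p - 42*v^2 - 7*v), so (4*p - 3*v) is a factor with cofactor -18*p^2 - 68*p*v - 9*p - 42*v^2 - 7*v.
The cofactor groups again: -18*p^2 - 68*p*v - 9*p - 42*v^2 - 7*v = -2*p*(9*p + 7*v) + (-6*v - 1)*(9*p + 7*v); both groups contain (9*p + 7*v), giving -(2*p + 6*v + 1)*(9*p + 7*v).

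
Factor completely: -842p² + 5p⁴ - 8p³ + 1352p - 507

(5p - 3)(p + 13)(p - 1)(p - 13)

Testing divisors of the constant over divisors of the leading coefficient, p = 1 is a root, so (p - 1) divides it; the quotient is 5p³ - 3p² - 845p + 507.
Continuing, p = 13 is a root, so (p - 13) is a factor; dividing leaves 5p² + 62p - 39.
The remaining quadratic factors as (5p - 3)(p + 13).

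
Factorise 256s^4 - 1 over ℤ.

Difference of squares twice: with A = 4s and B = 1, A⁴ − B⁴ = (A² − B²)(A² + B²), and A² − B² factors again.

(4s + 1)(4s - 1)(16s^2 + 1)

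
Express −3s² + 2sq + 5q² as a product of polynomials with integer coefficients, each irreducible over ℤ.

−(3s − 5q)(s + q)

Group: −s(3s − 5q) − q(3s − 5q); both groups contain (3s − 5q).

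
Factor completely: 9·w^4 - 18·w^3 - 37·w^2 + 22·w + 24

(3·w + 2)·(3·w + 4)·(w - 1)·(w - 3)

Testing divisors of the constant over divisors of the leading coefficient, w = -2/3 is a root, so (3·w + 2) divides it; the quotient is 3·w^3 - 8·w^2 - 7·w + 12.
Then w = -4/3 is a root, giving the factor (3·w + 4) and quotient w^2 - 4·w + 3.
The remaining quadratic factors as (w - 1)(w - 3).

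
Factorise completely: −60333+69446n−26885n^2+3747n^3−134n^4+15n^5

(3n−7)(5n−13)(n−3)(n^2−n+221)

By the rational root theorem, n = 3 is a root, giving the factor (n−3) and quotient 15n^4−89n^3+3480n^2−16445n+20111.
Then n = 13/5 is a root, so (5n−13) divides it; the quotient is 3n^3−10n^2+670n−1547.
Next, n = 7/3 is a root, so (3n−7) divides it; the quotient is n^2−n+221.
The quadratic n^2−n+221 has discriminant −883 < 0 and is irreducible over ℤ.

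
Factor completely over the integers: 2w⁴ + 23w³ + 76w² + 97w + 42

(2w + 3)(w + 1)(w + 2)(w + 7)

Trying the rational-root candidates, w = −3/2 is a root, giving the factor (2w + 3) and quotient w³ + 10w² + 23w + 14.
Then w = −2 is a root, so (w + 2) is a factor; dividing leaves w² + 8w + 7.
The remaining quadratic factors as (w + 1)(w + 7).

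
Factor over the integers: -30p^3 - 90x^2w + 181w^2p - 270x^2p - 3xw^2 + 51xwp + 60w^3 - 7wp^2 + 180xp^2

Group: 6x(-15xw - 45xp + 12w^2 + 41wp + 15p^2) + (5w - 2p)(-15xw - 45xp + 12w^2 + 41wp + 15p^2); both groups contain (-15xw - 45xp + 12w^2 + 41wp + 15p^2), so (6x + 5w - 2p) is a factor with cofactor -15xw - 45xp + 12w^2 + 41wp + 15p^2.
The cofactor groups again: -15xw - 45xp + 12w^2 + 41wp + 15p^2 = -w(15x - 12w - 5p) - 3p(15x - 12w - 5p); both groups contain (15x - 12w - 5p), giving -(w + 3p)(15x - 12w - 5p).

-(6x + 5w - 2p)(15x - 12w - 5p)(w + 3p)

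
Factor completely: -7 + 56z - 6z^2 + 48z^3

Group as (48z^3 + 56z) + (-6z^2 - 7) = 8z(6z^2 + 7) - (6z^2 + 7).
Both groups share the factor (6z^2 + 7).

(8z - 1)(6z^2 + 7)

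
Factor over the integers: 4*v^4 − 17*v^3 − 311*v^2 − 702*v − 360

(4*v + 3)*(v + 2)*(v + 5)*(v − 12)

Testing divisors of the constant over divisors of the leading coefficient, v = 12 is a root, so (v − 12) is a factor; dividing leaves 4*v^3 + 31*v^2 + 61*v + 30.
Continuing, v = −2 is a root, giving the factor (v + 2) and quotient 4*v^2 + 23*v + 15.
The remaining quadratic factors as (4*v + 3)(v + 5).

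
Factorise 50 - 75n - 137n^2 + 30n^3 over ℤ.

Trying the rational-root candidates, n = -5/6 is a root, giving the factor (6n + 5) and quotient 5n^2 - 27n + 10.
The remaining quadratic factors as (n - 5)(5n - 2).

(5n - 2)(6n + 5)(n - 5)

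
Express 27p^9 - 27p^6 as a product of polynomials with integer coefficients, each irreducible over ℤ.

Pull out the common factor 27p^6, leaving p^3 - 1.
Recognize a difference of cubes with the parts p and 1.

27p^6(p - 1)(p^2 + p + 1)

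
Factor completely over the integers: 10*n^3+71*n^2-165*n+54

Among the possible rational roots, n = -9 is a root, so (n+9) is a factor; dividing leaves 10*n^2-19*n+6.
The remaining quadratic factors as (5*n-2)(2*n-3).

(2*n-3)*(5*n-2)*(n+9)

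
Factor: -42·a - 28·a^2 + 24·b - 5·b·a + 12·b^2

(4·b - 7·a)·(3·b + 4·a + 6)

Group: 3·b·(4·b - 7·a) + (4·a + 6)·(4·b - 7·a); both groups contain (4·b - 7·a).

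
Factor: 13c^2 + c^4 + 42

(c^2 + 6)(c^2 + 7)

Substitute u = c^2 to get a quadratic in u, then factor.
c^2 + 6 is irreducible over ℤ (always positive, so no real roots).
c^2 + 7 is irreducible over ℤ (always positive, so no real roots).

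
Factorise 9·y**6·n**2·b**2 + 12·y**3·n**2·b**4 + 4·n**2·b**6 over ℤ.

Pull out the common factor n**2·b**2, leaving 9·y**6 + 12·y**3·b**2 + 4·b**4.
Recognize a perfect-square trinomial with the parts 2·b**2 and 3·y**3.

b**2·n**2·(3·y**3 + 2·b**2)**2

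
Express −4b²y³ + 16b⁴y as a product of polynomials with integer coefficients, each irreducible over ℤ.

Every term has a factor of 4b²y. Then 4b² − y² = (2b)² − (y)².

4b²y(2b + y)(2b − y)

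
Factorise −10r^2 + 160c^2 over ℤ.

Factor out 10, leaving 16c^2 − r^2, which is a difference of two squares.

10(4c + r)(4c − r)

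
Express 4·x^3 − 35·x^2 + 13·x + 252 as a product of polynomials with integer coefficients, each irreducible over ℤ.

Testing divisors of the constant over divisors of the leading coefficient, x = −9/4 is a root, so (4·x + 9) divides it; the quotient is x^2 − 11·x + 28.
The remaining quadratic factors as (x − 4)(x − 7).

(4·x + 9)·(x − 4)·(x − 7)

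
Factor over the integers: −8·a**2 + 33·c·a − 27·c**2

Group: −9·c·(3·c − a) + 8·a·(3·c − a); both groups contain (3·c − a).

−(9·c − 8·a)·(3·c − a)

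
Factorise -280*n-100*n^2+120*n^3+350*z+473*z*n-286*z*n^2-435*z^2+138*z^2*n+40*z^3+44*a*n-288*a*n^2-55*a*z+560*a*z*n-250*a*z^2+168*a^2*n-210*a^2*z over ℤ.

-(5*z-4*n)*(6*a+8*z-6*n-7)*(7*a-z-5*n+10)

Group: 6*a*(-35*a*z+28*a*n+5*z^2+21*z*n-50*z-20*n^2+40*n) + (8*z-6*n-7)*(-35*a*z+28*a*n+5*z^2+21*z*n-50*z-20*n^2+40*n); both groups contain (-35*a*z+28*a*n+5*z^2+21*z*n-50*z-20*n^2+40*n), so (6*a+8*z-6*n-7) is a factor with cofactor -35*a*z+28*a*n+5*z^2+21*z*n-50*z-20*n^2+40*n.
The cofactor groups again: -35*a*z+28*a*n+5*z^2+21*z*n-50*z-20*n^2+40*n = -7*a*(5*z-4*n) + (z+5*n-10)*(5*z-4*n); both groups contain (5*z-4*n), giving -(7*a-z-5*n+10)*(5*z-4*n).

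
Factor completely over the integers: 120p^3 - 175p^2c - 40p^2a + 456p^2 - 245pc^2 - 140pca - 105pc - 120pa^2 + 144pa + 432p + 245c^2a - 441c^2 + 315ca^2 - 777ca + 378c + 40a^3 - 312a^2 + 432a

(5p - 5a + 9)(3p - 7c - a + 6)(8p + 7c + 8a)

Group: 3p(40p^2 + 35pc + 72p - 35ca + 63c - 40a^2 + 72a) + (-7c - a + 6)(40p^2 + 35pc + 72p - 35ca + 63c - 40a^2 + 72a); both groups contain (40p^2 + 35pc + 72p - 35ca + 63c - 40a^2 + 72a), so (3p - 7c - a + 6) is a factor with cofactor 40p^2 + 35pc + 72p - 35ca + 63c - 40a^2 + 72a.
The cofactor groups again: 40p^2 + 35pc + 72p - 35ca + 63c - 40a^2 + 72a = 8p(5p - 5a + 9) + (7c + 8a)(5p - 5a + 9); both groups contain (5p - 5a + 9), giving (8p + 7c + 8a)(5p - 5a + 9).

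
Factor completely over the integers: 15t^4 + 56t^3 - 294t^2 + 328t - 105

(3t - 5)(5t - 3)(t + 7)(t - 1)

Testing divisors of the constant over divisors of the leading coefficient, t = 5/3 is a root, so (3t - 5) is a factor; dividing leaves 5t^3 + 27t^2 - 53t + 21.
Next, t = 3/5 is a root, giving the factor (5t - 3) and quotient t^2 + 6t - 7.
The remaining quadratic factors as (t - 1)(t + 7).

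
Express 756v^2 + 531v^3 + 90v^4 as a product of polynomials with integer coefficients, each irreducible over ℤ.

9v^2(2v + 7)(5v + 12)

Pull out the common factor 9v^2, then factor the remaining trinomial.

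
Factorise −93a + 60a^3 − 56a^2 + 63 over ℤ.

Testing divisors of the constant over divisors of the leading coefficient, a = −7/6 is a root, so (6a + 7) is a factor; dividing leaves 10a^2 − 21a + 9.
The remaining quadratic factors as (2a − 3)(5a − 3).

(2a − 3)(5a − 3)(6a + 7)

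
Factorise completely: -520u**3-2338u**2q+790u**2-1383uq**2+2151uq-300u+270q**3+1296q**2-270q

Group: 13u(-40u**2-186uq+30u-135q**2+27q) + (-2q-10)(-40u**2-186uq+30u-135q**2+27q); both groups contain (-40u**2-186uq+30u-135q**2+27q), so (13u-2q-10) is a factor with cofactor -40u**2-186uq+30u-135q**2+27q.
The cofactor groups again: -40u**2-186uq+30u-135q**2+27q = -4u(10u+9q) + (-15q+3)(10u+9q); both groups contain (10u+9q), giving -(4u+15q-3)(10u+9q).

-(13u-2q-10)(4u+15q-3)(10u+9q)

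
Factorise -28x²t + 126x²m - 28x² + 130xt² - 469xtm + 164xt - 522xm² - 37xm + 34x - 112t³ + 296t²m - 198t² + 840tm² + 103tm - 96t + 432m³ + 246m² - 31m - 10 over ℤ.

Group: 2x(-14xt + 63xm - 14x + 16t² - 56tm + 26t - 72m² - 29m + 10) + (-7t - 6m - 1)(-14xt + 63xm - 14x + 16t² - 56tm + 26t - 72m² - 29m + 10); both groups contain (-14xt + 63xm - 14x + 16t² - 56tm + 26t - 72m² - 29m + 10), so (2x - 7t - 6m - 1) is a factor with cofactor -14xt + 63xm - 14x + 16t² - 56tm + 26t - 72m² - 29m + 10.
The cofactor groups again: -14xt + 63xm - 14x + 16t² - 56tm + 26t - 72m² - 29m + 10 = -7x(2t - 9m + 2) + (8t + 8m + 5)(2t - 9m + 2); both groups contain (2t - 9m + 2), giving -(7x - 8t - 8m - 5)(2t - 9m + 2).

-(2x - 7t - 6m - 1)(7x - 8t - 8m - 5)(2t - 9m + 2)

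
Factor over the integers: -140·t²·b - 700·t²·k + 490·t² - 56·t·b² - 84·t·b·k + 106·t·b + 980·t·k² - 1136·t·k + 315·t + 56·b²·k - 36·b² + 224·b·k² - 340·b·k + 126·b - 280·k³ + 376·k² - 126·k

-(14·t - 14·k + 9)·(2·b + 10·k - 7)·(5·t + 2·b - 2·k)

Group: 5·t·(-28·t·b - 140·t·k + 98·t + 28·b·k - 18·b + 140·k² - 188·k + 63) + (2·b - 2·k)·(-28·t·b - 140·t·k + 98·t + 28·b·k - 18·b + 140·k² - 188·k + 63); both groups contain (-28·t·b - 140·t·k + 98·t + 28·b·k - 18·b + 140·k² - 188·k + 63), so (5·t + 2·b - 2·k) is a factor with cofactor -28·t·b - 140·t·k + 98·t + 28·b·k - 18·b + 140·k² - 188·k + 63.
The cofactor groups again: -28·t·b - 140·t·k + 98·t + 28·b·k - 18·b + 140·k² - 188·k + 63 = -14·t·(2·b + 10·k - 7) + (14·k - 9)·(2·b + 10·k - 7); both groups contain (2·b + 10·k - 7), giving -(14·t - 14·k + 9)·(2·b + 10·k - 7).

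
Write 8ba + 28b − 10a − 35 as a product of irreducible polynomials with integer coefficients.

Group as (8ba + 28b) + (−10a − 35) = 4b(2a + 7) − 5(2a + 7).
Both groups share the factor (2a + 7).

(2a + 7)(4b − 5)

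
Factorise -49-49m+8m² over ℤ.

(8m+7)(m-7)

Need a pair with product 8·(-49) = -392 and sum -49: that's -56 and 7.
Split the middle term: 8m²-56m + 7m-49 = 8m(m-7) + 7(m-7).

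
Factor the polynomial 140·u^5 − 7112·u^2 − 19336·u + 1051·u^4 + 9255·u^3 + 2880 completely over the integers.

Among the possible rational roots, u = 1/7 is a root, giving the factor (7·u − 1) and quotient 20·u^4 + 153·u^3 + 1344·u^2 − 824·u − 2880.
Then u = −5/4 is a root, so (4·u + 5) divides it; the quotient is 5·u^3 + 32·u^2 + 296·u − 576.
Continuing, u = 8/5 is a root, so (5·u − 8) is a factor; dividing leaves u^2 + 8·u + 72.
The quadratic u^2 + 8·u + 72 has discriminant −224 < 0 and is irreducible over ℤ.

(4·u + 5)·(5·u − 8)·(7·u − 1)·(u^2 + 8·u + 72)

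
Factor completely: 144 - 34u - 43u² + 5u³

By the rational root theorem, u = 8/5 is a root, so (5u - 8) divides it; the quotient is u² - 7u - 18.
The remaining quadratic factors as (u - 9)(u + 2).

(5u - 8)(u + 2)(u - 9)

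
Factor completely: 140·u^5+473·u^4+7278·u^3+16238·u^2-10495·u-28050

Trying the rational-root candidates, u = -10/7 is a root, so (7·u+10) divides it; the quotient is 20·u^4+39·u^3+984·u^2+914·u-2805.
Next, u = -11/5 is a root, so (5·u+11) is a factor; dividing leaves 4·u^3-u^2+199·u-255.
Continuing, u = 5/4 is a root, so (4·u-5) is a factor; dividing leaves u^2+u+51.
The quadratic u^2+u+51 has discriminant -203 < 0 and is irreducible over ℤ.

(4·u-5)·(5·u+11)·(7·u+10)·(u^2+u+51)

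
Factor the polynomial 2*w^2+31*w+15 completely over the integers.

(2*w+1)*(w+15)

Need a pair with product 2·15 = 30 and sum 31: that's 30 and 1.
Split the middle term: 2*w^2+30*w + w+15 = 2*w*(w+15) + (w+15).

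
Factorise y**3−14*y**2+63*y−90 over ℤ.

(y−3)*(y−5)*(y−6)

Testing divisors of the constant over divisors of the leading coefficient, y = 3 is a root, giving the factor (y−3) and quotient y**2−11*y+30.
The remaining quadratic factors as (y−6)(y−5).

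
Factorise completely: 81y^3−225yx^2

Every term has a factor of 9y. Then 9y^2−25x^2 = (3y)² − (5x)².

9y(3y−5x)(3y+5x)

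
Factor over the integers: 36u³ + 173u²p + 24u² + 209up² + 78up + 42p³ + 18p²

Group: 9u(4u² + 13up + 3p²) + (14p + 6)(4u² + 13up + 3p²); both groups contain (4u² + 13up + 3p²), so (9u + 14p + 6) is a factor with cofactor 4u² + 13up + 3p².
The cofactor groups again: 4u² + 13up + 3p² = 4u(u + 3p) + p(u + 3p); both groups contain (u + 3p), giving (4u + p)(u + 3p).

(9u + 14p + 6)(u + 3p)(4u + p)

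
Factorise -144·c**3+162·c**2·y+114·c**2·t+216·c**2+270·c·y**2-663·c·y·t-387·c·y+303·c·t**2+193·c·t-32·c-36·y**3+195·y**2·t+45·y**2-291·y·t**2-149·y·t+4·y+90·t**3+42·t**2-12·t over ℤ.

Group: 3·c·(-48·c**2+102·c·y-58·c·t+8·c-12·y**2+41·y·t-y-15·t**2+3·t) + (3·y-6·t-4)·(-48·c**2+102·c·y-58·c·t+8·c-12·y**2+41·y·t-y-15·t**2+3·t); both groups contain (-48·c**2+102·c·y-58·c·t+8·c-12·y**2+41·y·t-y-15·t**2+3·t), so (3·c+3·y-6·t-4) is a factor with cofactor -48·c**2+102·c·y-58·c·t+8·c-12·y**2+41·y·t-y-15·t**2+3·t.
The cofactor groups again: -48·c**2+102·c·y-58·c·t+8·c-12·y**2+41·y·t-y-15·t**2+3·t = -6·c·(8·c-y+3·t) + (12·y-5·t+1)·(8·c-y+3·t); both groups contain (8·c-y+3·t), giving -(6·c-12·y+5·t-1)·(8·c-y+3·t).

-(3·c+3·y-6·t-4)·(6·c-12·y+5·t-1)·(8·c-y+3·t)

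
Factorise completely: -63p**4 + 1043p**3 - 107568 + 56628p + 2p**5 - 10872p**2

Among the possible rational roots, p = 6 is a root, so (p - 6) is a factor; dividing leaves 2p**4 - 51p**3 + 737p**2 - 6450p + 17928.
Then p = 9/2 is a root, so (2p - 9) is a factor; dividing leaves p**3 - 21p**2 + 274p - 1992.
Next, p = 12 is a root, so (p - 12) is a factor; dividing leaves p**2 - 9p + 166.
The quadratic p**2 - 9p + 166 has discriminant -583 < 0 and is irreducible over ℤ.

(2p - 9)(p - 12)(p - 6)(p**2 - 9p + 166)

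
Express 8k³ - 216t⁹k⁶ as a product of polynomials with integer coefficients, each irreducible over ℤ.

-8k³(3t³k - 1)(9t⁶k² + 3t³k + 1)

Pull out the common factor 8k³, leaving -27t⁹k³ + 1.
Recognize a difference of cubes with the parts 1 and 3t³k.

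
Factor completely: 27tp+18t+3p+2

(3p+2)(9t+1)

Group as (27tp+18t) + (3p+2) = 9t(3p+2) + (3p+2).
Both groups share the factor (3p+2).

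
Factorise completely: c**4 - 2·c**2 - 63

(c + 3)·(c - 3)·(c**2 + 7)

Substitute u = c**2 to get a quadratic in u, then factor.
c**2 + 7 is irreducible over ℤ (always positive, so no real roots).
c**2 - 9 is a difference of squares.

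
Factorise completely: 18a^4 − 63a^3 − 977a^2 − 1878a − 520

(3a + 1)(6a + 13)(a + 4)(a − 10)

Among the possible rational roots, a = −1/3 is a root, so (3a + 1) divides it; the quotient is 6a^3 − 23a^2 − 318a − 520.
Continuing, a = −13/6 is a root, so (6a + 13) is a factor; dividing leaves a^2 − 6a − 40.
The remaining quadratic factors as (a − 10)(a + 4).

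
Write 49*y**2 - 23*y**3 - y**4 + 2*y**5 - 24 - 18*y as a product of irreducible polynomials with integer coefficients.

(2*y + 1)*(y + 4)*(y - 2)*(y**2 - 3*y + 3)

By the rational root theorem, y = -4 is a root, so (y + 4) is a factor; dividing leaves 2*y**4 - 9*y**3 + 13*y**2 - 3*y - 6.
Continuing, y = -1/2 is a root, so (2*y + 1) divides it; the quotient is y**3 - 5*y**2 + 9*y - 6.
Then y = 2 is a root, giving the factor (y - 2) and quotient y**2 - 3*y + 3.
The quadratic y**2 - 3*y + 3 has discriminant -3 < 0 and is irreducible over ℤ.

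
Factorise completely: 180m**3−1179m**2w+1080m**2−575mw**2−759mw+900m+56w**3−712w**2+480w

Group: m(180m**2+81mw+180m−8w**2+96w) + (−7w+5)(180m**2+81mw+180m−8w**2+96w); both groups contain (180m**2+81mw+180m−8w**2+96w), so (m−7w+5) is a factor with cofactor 180m**2+81mw+180m−8w**2+96w.
The cofactor groups again: 180m**2+81mw+180m−8w**2+96w = 15m(12m−w+12) + 8w(12m−w+12); both groups contain (12m−w+12), giving (15m+8w)(12m−w+12).

(12m−w+12)(15m+8w)(m−7w+5)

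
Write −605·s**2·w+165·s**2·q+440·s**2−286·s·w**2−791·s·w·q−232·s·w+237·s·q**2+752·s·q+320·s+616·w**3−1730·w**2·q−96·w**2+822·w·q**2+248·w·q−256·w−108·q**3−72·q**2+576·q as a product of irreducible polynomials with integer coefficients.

Group: 5·s·(−121·s·w+33·s·q+88·s−154·w**2+86·w·q+24·w−12·q**2−8·q+64) + (−4·w+9·q)·(−121·s·w+33·s·q+88·s−154·w**2+86·w·q+24·w−12·q**2−8·q+64); both groups contain (−121·s·w+33·s·q+88·s−154·w**2+86·w·q+24·w−12·q**2−8·q+64), so (5·s−4·w+9·q) is a factor with cofactor −121·s·w+33·s·q+88·s−154·w**2+86·w·q+24·w−12·q**2−8·q+64.
The cofactor groups again: −121·s·w+33·s·q+88·s−154·w**2+86·w·q+24·w−12·q**2−8·q+64 = −11·w·(11·s+14·w−4·q+8) + (3·q+8)·(11·s+14·w−4·q+8); both groups contain (11·s+14·w−4·q+8), giving −(11·w−3·q−8)·(11·s+14·w−4·q+8).

−(11·w−3·q−8)·(11·s+14·w−4·q+8)·(5·s−4·w+9·q)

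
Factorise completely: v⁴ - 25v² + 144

Among the possible rational roots, v = 3 is a root, giving the factor (v - 3) and quotient v³ + 3v² - 16v - 48.
Continuing, v = -3 is a root, so (v + 3) is a factor; dividing leaves v² - 16.
The remaining quadratic factors as (v - 4)(v + 4).

(v + 3)(v + 4)(v - 3)(v - 4)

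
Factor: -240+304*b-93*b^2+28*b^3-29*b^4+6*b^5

(2*b-3)*(3*b-4)*(b-4)*(b^2+2*b+5)

Testing divisors of the constant over divisors of the leading coefficient, b = 4/3 is a root, so (3*b-4) is a factor; dividing leaves 2*b^4-7*b^3-31*b+60.
Then b = 4 is a root, so (b-4) divides it; the quotient is 2*b^3+b^2+4*b-15.
Then b = 3/2 is a root, so (2*b-3) divides it; the quotient is b^2+2*b+5.
The quadratic b^2+2*b+5 has discriminant -16 < 0 and is irreducible over ℤ.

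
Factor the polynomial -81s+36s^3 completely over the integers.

Factor out 9s, leaving 4s^2-9, which is a difference of two squares.

9s(2s+3)(2s-3)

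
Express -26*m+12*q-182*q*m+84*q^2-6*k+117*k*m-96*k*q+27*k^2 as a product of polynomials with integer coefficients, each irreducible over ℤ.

(3*k-6*q+13*m)*(9*k-14*q-2)

Group: 3*k*(9*k-14*q-2) + (-6*q+13*m)*(9*k-14*q-2); both groups contain (9*k-14*q-2).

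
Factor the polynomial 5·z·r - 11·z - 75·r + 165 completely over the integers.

(5·r - 11)·(z - 15)

Group as (5·z·r - 11·z) + (-75·r + 165) = z·(5·r - 11) - 15·(5·r - 11).
Both groups share the factor (5·r - 11).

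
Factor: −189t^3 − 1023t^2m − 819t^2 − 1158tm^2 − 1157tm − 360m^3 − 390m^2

Group: 9t(−21t^2 − 102tm − 91t − 72m^2 − 78m) + 5m(−21t^2 − 102tm − 91t − 72m^2 − 78m); both groups contain (−21t^2 − 102tm − 91t − 72m^2 − 78m), so (9t + 5m) is a factor with cofactor −21t^2 − 102tm − 91t − 72m^2 − 78m.
The cofactor groups again: −21t^2 − 102tm − 91t − 72m^2 − 78m = −3t(7t + 6m) + (−12m − 13)(7t + 6m); both groups contain (7t + 6m), giving −(3t + 12m + 13)(7t + 6m).

−(3t + 12m + 13)(9t + 5m)(7t + 6m)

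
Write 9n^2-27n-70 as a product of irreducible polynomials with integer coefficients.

(3n+5)(3n-14)

Need a pair with product 9·(-70) = -630 and sum -27: that's 15 and -42.
Split the middle term: 9n^2+15n - 42n-70 = 3n(3n+5) - 14(3n+5).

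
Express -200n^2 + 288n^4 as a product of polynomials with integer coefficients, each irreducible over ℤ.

Pull out the common factor 8n^2; 36n^2 - 25 is a difference of squares.

8n^2(6n + 5)(6n - 5)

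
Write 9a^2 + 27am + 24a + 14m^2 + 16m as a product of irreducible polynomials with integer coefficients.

(3a + 2m)(3a + 7m + 8)

Group: 3a(3a + 2m) + (7m + 8)(3a + 2m); both groups contain (3a + 2m).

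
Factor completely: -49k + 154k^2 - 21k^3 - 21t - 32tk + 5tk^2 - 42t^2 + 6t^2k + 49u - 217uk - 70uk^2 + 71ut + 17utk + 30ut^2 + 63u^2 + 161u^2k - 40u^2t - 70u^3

-(2u + 2t - 3k + 1)(7u - 3t - 7k)(5u + k - 7)

Group: 7u(-10u^2 - 10ut + 13uk + 9u - 2tk + 14t + 3k^2 - 22k + 7) + (-3t - 7k)(-10u^2 - 10ut + 13uk + 9u - 2tk + 14t + 3k^2 - 22k + 7); both groups contain (-10u^2 - 10ut + 13uk + 9u - 2tk + 14t + 3k^2 - 22k + 7), so (7u - 3t - 7k) is a factor with cofactor -10u^2 - 10ut + 13uk + 9u - 2tk + 14t + 3k^2 - 22k + 7.
The cofactor groups again: -10u^2 - 10ut + 13uk + 9u - 2tk + 14t + 3k^2 - 22k + 7 = -2u(5u + k - 7) + (-2t + 3k - 1)(5u + k - 7); both groups contain (5u + k - 7), giving -(2u + 2t - 3k + 1)(5u + k - 7).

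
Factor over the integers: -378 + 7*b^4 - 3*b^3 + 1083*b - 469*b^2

Trying the rational-root candidates, b = 2 is a root, so (b - 2) is a factor; dividing leaves 7*b^3 + 11*b^2 - 447*b + 189.
Then b = 7 is a root, so (b - 7) divides it; the quotient is 7*b^2 + 60*b - 27.
The remaining quadratic factors as (b + 9)(7*b - 3).

(7*b - 3)*(b + 9)*(b - 2)*(b - 7)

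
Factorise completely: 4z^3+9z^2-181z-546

Among the possible rational roots, z = -13/4 is a root, giving the factor (4z+13) and quotient z^2-z-42.
The remaining quadratic factors as (z+6)(z-7).

(4z+13)(z+6)(z-7)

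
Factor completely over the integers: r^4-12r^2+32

(r+2)(r-2)(r^2-8)

Substitute u = r^2 to get a quadratic in u, then factor.
r^2-4 is a difference of squares.
r^2-8 is irreducible over ℤ (8 is not a perfect square).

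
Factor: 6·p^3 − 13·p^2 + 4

(2·p + 1)·(3·p − 2)·(p − 2)

Testing divisors of the constant over divisors of the leading coefficient, p = −1/2 is a root, so (2·p + 1) divides it; the quotient is 3·p^2 − 8·p + 4.
The remaining quadratic factors as (3·p − 2)(p − 2).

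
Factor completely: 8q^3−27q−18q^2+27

By the rational root theorem, q = 3 is a root, so (q−3) is a factor; dividing leaves 8q^2+6q−9.
The remaining quadratic factors as (4q−3)(2q+3).

(2q+3)(4q−3)(q−3)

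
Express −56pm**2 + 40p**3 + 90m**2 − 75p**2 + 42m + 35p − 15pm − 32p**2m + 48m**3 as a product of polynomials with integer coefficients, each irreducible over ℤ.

(8p − 8m − 7)(p − m − 1)(5p + 6m)

Group: 8p(5p**2 + pm − 5p − 6m**2 − 6m) + (−8m − 7)(5p**2 + pm − 5p − 6m**2 − 6m); both groups contain (5p**2 + pm − 5p − 6m**2 − 6m), so (8p − 8m − 7) is a factor with cofactor 5p**2 + pm − 5p − 6m**2 − 6m.
The cofactor groups again: 5p**2 + pm − 5p − 6m**2 − 6m = 5p(p − m − 1) + 6m(p − m − 1); both groups contain (p − m − 1), giving (5p + 6m)(p − m − 1).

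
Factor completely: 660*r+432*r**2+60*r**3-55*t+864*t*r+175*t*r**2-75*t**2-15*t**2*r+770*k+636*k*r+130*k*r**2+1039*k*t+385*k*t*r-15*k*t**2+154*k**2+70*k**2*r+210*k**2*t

(14*k-t+12*r)*(15*t+5*r+11)*(k+r+5)

Group: k*(210*k*t+70*k*r+154*k-15*t**2+175*t*r-11*t+60*r**2+132*r) + (r+5)*(210*k*t+70*k*r+154*k-15*t**2+175*t*r-11*t+60*r**2+132*r); both groups contain (210*k*t+70*k*r+154*k-15*t**2+175*t*r-11*t+60*r**2+132*r), so (k+r+5) is a factor with cofactor 210*k*t+70*k*r+154*k-15*t**2+175*t*r-11*t+60*r**2+132*r.
The cofactor groups again: 210*k*t+70*k*r+154*k-15*t**2+175*t*r-11*t+60*r**2+132*r = 15*t*(14*k-t+12*r) + (5*r+11)*(14*k-t+12*r); both groups contain (14*k-t+12*r), giving (15*t+5*r+11)*(14*k-t+12*r).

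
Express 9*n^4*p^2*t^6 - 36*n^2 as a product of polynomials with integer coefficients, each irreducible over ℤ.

Factor out 9*n^2 first: what remains is n^2*p^2*t^6 - 4.
Recognize a difference of squares with the parts n*p*t^3 and 2.

9*n^2*(n*p*t^3 + 2)*(n*p*t^3 - 2)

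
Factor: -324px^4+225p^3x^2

9px^2(5p+6x)(5p-6x)

Every term has a factor of 9px^2. Then 25p^2-36x^2 = (5p)² − (6x)².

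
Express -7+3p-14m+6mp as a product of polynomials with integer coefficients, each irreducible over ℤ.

(2m+1)(3p-7)

Group as (6mp-14m) + (3p-7) = 2m(3p-7) + (3p-7).
Both groups share the factor (3p-7).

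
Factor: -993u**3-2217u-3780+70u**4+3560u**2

Among the possible rational roots, u = 7/2 is a root, so (2u-7) divides it; the quotient is 35u**3-374u**2+471u+540.
Continuing, u = 12/5 is a root, so (5u-12) divides it; the quotient is 7u**2-58u-45.
The remaining quadratic factors as (u-9)(7u+5).

(2u-7)(5u-12)(7u+5)(u-9)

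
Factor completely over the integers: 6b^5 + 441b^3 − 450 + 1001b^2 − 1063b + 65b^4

(2b + 9)(3b + 1)(b − 1)(b^2 + 7b + 50)

By the rational root theorem, b = −1/3 is a root, giving the factor (3b + 1) and quotient 2b^4 + 21b^3 + 140b^2 + 287b − 450.
Continuing, b = 1 is a root, so (b − 1) divides it; the quotient is 2b^3 + 23b^2 + 163b + 450.
Next, b = −9/2 is a root, so (2b + 9) is a factor; dividing leaves b^2 + 7b + 50.
The quadratic b^2 + 7b + 50 has discriminant −151 < 0 and is irreducible over ℤ.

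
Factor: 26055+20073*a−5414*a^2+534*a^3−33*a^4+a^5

(a+1)*(a−15)*(a−9)*(a^2−10*a+193)

Among the possible rational roots, a = 15 is a root, giving the factor (a−15) and quotient a^4−18*a^3+264*a^2−1454*a−1737.
Next, a = −1 is a root, so (a+1) is a factor; dividing leaves a^3−19*a^2+283*a−1737.
Then a = 9 is a root, giving the factor (a−9) and quotient a^2−10*a+193.
The quadratic a^2−10*a+193 has discriminant −672 < 0 and is irreducible over ℤ.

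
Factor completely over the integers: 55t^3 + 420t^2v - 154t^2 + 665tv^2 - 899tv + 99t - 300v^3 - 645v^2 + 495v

(11t - 4v - 11)(5t + 15v - 9)(t + 5v)

Group: 5t(11t^2 + 51tv - 11t - 20v^2 - 55v) + (15v - 9)(11t^2 + 51tv - 11t - 20v^2 - 55v); both groups contain (11t^2 + 51tv - 11t - 20v^2 - 55v), so (5t + 15v - 9) is a factor with cofactor 11t^2 + 51tv - 11t - 20v^2 - 55v.
The cofactor groups again: 11t^2 + 51tv - 11t - 20v^2 - 55v = t(11t - 4v - 11) + 5v(11t - 4v - 11); both groups contain (11t - 4v - 11), giving (t + 5v)(11t - 4v - 11).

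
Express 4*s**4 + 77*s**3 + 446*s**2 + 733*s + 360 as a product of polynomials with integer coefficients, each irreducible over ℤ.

(4*s + 5)*(s + 1)*(s + 8)*(s + 9)

Testing divisors of the constant over divisors of the leading coefficient, s = -8 is a root, so (s + 8) divides it; the quotient is 4*s**3 + 45*s**2 + 86*s + 45.
Then s = -9 is a root, so (s + 9) divides it; the quotient is 4*s**2 + 9*s + 5.
The remaining quadratic factors as (s + 1)(4*s + 5).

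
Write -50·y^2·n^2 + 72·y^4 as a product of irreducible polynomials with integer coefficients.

Every term has a factor of 2·y^2. Then 36·y^2 - 25·n^2 = (6·y)² − (5·n)².

2·y^2·(6·y - 5·n)·(6·y + 5·n)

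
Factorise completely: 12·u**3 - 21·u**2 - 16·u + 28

(4·u - 7)·(3·u**2 - 4)

Group as (12·u**3 - 16·u) + (-21·u**2 + 28) = 4·u·(3·u**2 - 4) - 7·(3·u**2 - 4).
Both groups share the factor (3·u**2 - 4).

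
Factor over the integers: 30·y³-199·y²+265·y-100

By the rational root theorem, y = 5 is a root, so (y-5) divides it; the quotient is 30·y²-49·y+20.
The remaining quadratic factors as (5·y-4)(6·y-5).

(5·y-4)·(6·y-5)·(y-5)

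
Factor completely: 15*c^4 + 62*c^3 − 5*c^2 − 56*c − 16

Trying the rational-root candidates, c = −1/3 is a root, so (3*c + 1) is a factor; dividing leaves 5*c^3 + 19*c^2 − 8*c − 16.
Next, c = 1 is a root, so (c − 1) divides it; the quotient is 5*c^2 + 24*c + 16.
The remaining quadratic factors as (c + 4)(5*c + 4).

(3*c + 1)*(5*c + 4)*(c + 4)*(c − 1)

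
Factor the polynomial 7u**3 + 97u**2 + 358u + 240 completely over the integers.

(7u + 6)(u + 5)(u + 8)

Testing divisors of the constant over divisors of the leading coefficient, u = −5 is a root, so (u + 5) divides it; the quotient is 7u**2 + 62u + 48.
The remaining quadratic factors as (u + 8)(7u + 6).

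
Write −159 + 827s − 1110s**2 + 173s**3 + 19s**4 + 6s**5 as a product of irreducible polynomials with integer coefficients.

(2s − 1)(3s − 1)(s − 3)(s**2 + 7s + 53)

By the rational root theorem, s = 1/2 is a root, giving the factor (2s − 1) and quotient 3s**4 + 11s**3 + 92s**2 − 509s + 159.
Next, s = 3 is a root, giving the factor (s − 3) and quotient 3s**3 + 20s**2 + 152s − 53.
Next, s = 1/3 is a root, giving the factor (3s − 1) and quotient s**2 + 7s + 53.
The quadratic s**2 + 7s + 53 has discriminant −163 < 0 and is irreducible over ℤ.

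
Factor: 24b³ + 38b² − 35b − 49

Testing divisors of the constant over divisors of the leading coefficient, b = 7/6 is a root, so (6b − 7) is a factor; dividing leaves 4b² + 11b + 7.
The remaining quadratic factors as (4b + 7)(b + 1).

(4b + 7)(6b − 7)(b + 1)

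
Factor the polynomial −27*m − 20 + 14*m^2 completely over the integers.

(2*m − 5)*(7*m + 4)

Need a pair with product 14·(−20) = −280 and sum −27: that's 8 and −35.
Split the middle term: 14*m^2 + 8*m − 35*m − 20 = 2*m*(7*m + 4) − 5*(7*m + 4).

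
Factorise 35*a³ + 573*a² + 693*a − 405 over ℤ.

(5*a + 9)*(7*a − 3)*(a + 15)

By the rational root theorem, a = −9/5 is a root, so (5*a + 9) divides it; the quotient is 7*a² + 102*a − 45.
The remaining quadratic factors as (7*a − 3)(a + 15).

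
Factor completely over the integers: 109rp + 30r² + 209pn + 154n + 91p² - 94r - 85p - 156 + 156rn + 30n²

(3r + 7p + 15n - 13)(10r + 13p + 2n + 12)

Group: 10r(3r + 7p + 15n - 13) + (13p + 2n + 12)(3r + 7p + 15n - 13); both groups contain (3r + 7p + 15n - 13).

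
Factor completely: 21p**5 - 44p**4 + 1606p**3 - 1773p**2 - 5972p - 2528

(3p - 8)(7p + 4)(p + 1)(p**2 - p + 79)

Testing divisors of the constant over divisors of the leading coefficient, p = -1 is a root, giving the factor (p + 1) and quotient 21p**4 - 65p**3 + 1671p**2 - 3444p - 2528.
Continuing, p = -4/7 is a root, giving the factor (7p + 4) and quotient 3p**3 - 11p**2 + 245p - 632.
Then p = 8/3 is a root, so (3p - 8) is a factor; dividing leaves p**2 - p + 79.
The quadratic p**2 - p + 79 has discriminant -315 < 0 and is irreducible over ℤ.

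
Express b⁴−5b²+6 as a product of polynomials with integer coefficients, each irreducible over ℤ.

Substitute u = b² to get a quadratic in u, then factor.
b²−2 is irreducible over ℤ (2 is not a perfect square).
b²−3 is irreducible over ℤ (3 is not a perfect square).

(b²−2)(b²−3)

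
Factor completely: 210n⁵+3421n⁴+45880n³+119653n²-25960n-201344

(5n+13)(6n+11)(7n-8)(n²+13n+176)

Among the possible rational roots, n = -13/5 is a root, so (5n+13) is a factor; dividing leaves 42n⁴+575n³+7681n²+3960n-15488.
Then n = -11/6 is a root, giving the factor (6n+11) and quotient 7n³+83n²+1128n-1408.
Continuing, n = 8/7 is a root, giving the factor (7n-8) and quotient n²+13n+176.
The quadratic n²+13n+176 has discriminant -535 < 0 and is irreducible over ℤ.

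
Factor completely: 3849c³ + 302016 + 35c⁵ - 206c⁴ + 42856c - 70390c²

By the rational root theorem, c = 13/5 is a root, so (5c - 13) is a factor; dividing leaves 7c⁴ - 23c³ + 710c² - 12232c - 23232.
Then c = 11 is a root, giving the factor (c - 11) and quotient 7c³ + 54c² + 1304c + 2112.
Continuing, c = -12/7 is a root, so (7c + 12) is a factor; dividing leaves c² + 6c + 176.
The quadratic c² + 6c + 176 has discriminant -668 < 0 and is irreducible over ℤ.

(5c - 13)(7c + 12)(c - 11)(c² + 6c + 176)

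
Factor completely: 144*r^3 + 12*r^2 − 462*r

Pull out the common factor 6*r, then factor the remaining trinomial.

6*r*(4*r − 7)*(6*r + 11)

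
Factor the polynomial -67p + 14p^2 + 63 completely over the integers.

Need a pair with product 14·63 = 882 and sum -67: that's -49 and -18.
Split the middle term: 14p^2 - 49p - 18p + 63 = 7p(2p - 7) - 9(2p - 7).

(2p - 7)(7p - 9)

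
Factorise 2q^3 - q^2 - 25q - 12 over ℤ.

(2q + 1)(q + 3)(q - 4)

Trying the rational-root candidates, q = 4 is a root, so (q - 4) divides it; the quotient is 2q^2 + 7q + 3.
The remaining quadratic factors as (q + 3)(2q + 1).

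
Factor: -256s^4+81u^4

(3u-4s)(3u+4s)(9u^2+16s^2)

(3u)⁴ − (4s)⁴ = ((3u)² − (4s)²)((3u)² + (4s)²); the first factor splits again, the second (9u^2+16s^2) is irreducible.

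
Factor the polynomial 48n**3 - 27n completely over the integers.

Every term has a factor of 3n. Then 16n**2 - 9 = (4n)² − (3)².

3n(4n + 3)(4n - 3)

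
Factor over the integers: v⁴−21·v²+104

Substitute u = v² to get a quadratic in u, then factor.
v²−8 is irreducible over ℤ (8 is not a perfect square).
v²−13 is irreducible over ℤ (13 is not a perfect square).

(v²−13)·(v²−8)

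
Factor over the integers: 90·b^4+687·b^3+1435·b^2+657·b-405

By the rational root theorem, b = 1/3 is a root, so (3·b-1) is a factor; dividing leaves 30·b^3+239·b^2+558·b+405.
Next, b = -9/2 is a root, giving the factor (2·b+9) and quotient 15·b^2+52·b+45.
The remaining quadratic factors as (3·b+5)(5·b+9).

(2·b+9)·(3·b+5)·(3·b-1)·(5·b+9)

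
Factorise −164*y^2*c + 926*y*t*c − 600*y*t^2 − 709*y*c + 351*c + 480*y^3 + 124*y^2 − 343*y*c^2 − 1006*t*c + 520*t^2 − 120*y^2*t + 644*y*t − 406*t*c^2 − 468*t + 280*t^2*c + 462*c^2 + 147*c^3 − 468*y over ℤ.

Group: 4*y*(120*y^2 − 150*y*t + 49*y*c + 31*y + 70*t*c + 130*t − 49*c^2 − 154*c − 117) + (4*t − 3*c)*(120*y^2 − 150*y*t + 49*y*c + 31*y + 70*t*c + 130*t − 49*c^2 − 154*c − 117); both groups contain (120*y^2 − 150*y*t + 49*y*c + 31*y + 70*t*c + 130*t − 49*c^2 − 154*c − 117), so (4*y + 4*t − 3*c) is a factor with cofactor 120*y^2 − 150*y*t + 49*y*c + 31*y + 70*t*c + 130*t − 49*c^2 − 154*c − 117.
The cofactor groups again: 120*y^2 − 150*y*t + 49*y*c + 31*y + 70*t*c + 130*t − 49*c^2 − 154*c − 117 = 15*y*(8*y − 10*t + 7*c + 9) + (−7*c − 13)*(8*y − 10*t + 7*c + 9); both groups contain (8*y − 10*t + 7*c + 9), giving (15*y − 7*c − 13)*(8*y − 10*t + 7*c + 9).

(4*y + 4*t − 3*c)*(15*y − 7*c − 13)*(8*y − 10*t + 7*c + 9)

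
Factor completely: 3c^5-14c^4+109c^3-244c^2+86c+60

(3c+1)(c-1)(c-2)(c^2-2c+30)

Trying the rational-root candidates, c = -1/3 is a root, so (3c+1) divides it; the quotient is c^4-5c^3+38c^2-94c+60.
Continuing, c = 1 is a root, so (c-1) is a factor; dividing leaves c^3-4c^2+34c-60.
Then c = 2 is a root, giving the factor (c-2) and quotient c^2-2c+30.
The quadratic c^2-2c+30 has discriminant -116 < 0 and is irreducible over ℤ.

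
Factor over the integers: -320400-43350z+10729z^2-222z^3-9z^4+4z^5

Trying the rational-root candidates, z = 8 is a root, giving the factor (z-8) and quotient 4z^4+23z^3-38z^2+10425z+40050.
Continuing, z = -15 is a root, so (z+15) is a factor; dividing leaves 4z^3-37z^2+517z+2670.
Continuing, z = -15/4 is a root, giving the factor (4z+15) and quotient z^2-13z+178.
The quadratic z^2-13z+178 has discriminant -543 < 0 and is irreducible over ℤ.

(4z+15)(z+15)(z-8)(z^2-13z+178)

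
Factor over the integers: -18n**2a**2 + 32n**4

2n**2(4n - 3a)(4n + 3a)

Factor out 2n**2, leaving 16n**2 - 9a**2, which is a difference of two squares.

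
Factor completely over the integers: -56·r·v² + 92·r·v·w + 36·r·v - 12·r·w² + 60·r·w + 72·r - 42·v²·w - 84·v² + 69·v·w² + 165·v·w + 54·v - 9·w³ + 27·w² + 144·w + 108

Group: 4·r·(-14·v² + 23·v·w + 9·v - 3·w² + 15·w + 18) + (3·w + 6)·(-14·v² + 23·v·w + 9·v - 3·w² + 15·w + 18); both groups contain (-14·v² + 23·v·w + 9·v - 3·w² + 15·w + 18), so (4·r + 3·w + 6) is a factor with cofactor -14·v² + 23·v·w + 9·v - 3·w² + 15·w + 18.
The cofactor groups again: -14·v² + 23·v·w + 9·v - 3·w² + 15·w + 18 = -2·v·(7·v - w + 6) + (3·w + 3)·(7·v - w + 6); both groups contain (7·v - w + 6), giving -(2·v - 3·w - 3)·(7·v - w + 6).

-(2·v - 3·w - 3)·(4·r + 3·w + 6)·(7·v - w + 6)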